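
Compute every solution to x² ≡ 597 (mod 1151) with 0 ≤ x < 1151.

142, 1009

Since 1151 ≡ 3 (mod 4), a square root of 597 is 597^((1151+1)/4) = 597^288 mod 1151.
Repeated squaring: 597^2≡750, 597^4≡812, 597^8≡972, 597^16≡964, 597^32≡439, 597^64≡504, 597^128≡796, 597^256≡566 (mod 1151).
597^288 = 597^(256+32) ≡ 1009 (mod 1151).
Check: 1009² = 1018081 ≡ 597 (mod 1151). The two roots are 142 and 1009.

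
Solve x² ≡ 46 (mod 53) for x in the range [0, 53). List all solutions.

53 ≡ 1 (mod 4), so we find a root by search.
Trying successive values, 24² = 576 ≡ 46 (mod 53). The other root is 53 − 24 = 29.

24, 29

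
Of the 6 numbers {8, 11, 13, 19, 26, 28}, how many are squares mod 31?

3

(8/31) = +1 → QR.
(11/31) = -1 → non-residue.
(13/31) = -1 → non-residue.
(19/31) = +1 → QR.
(26/31) = -1 → non-residue.
(28/31) = +1 → QR.
Total quadratic residues among the 6: 3.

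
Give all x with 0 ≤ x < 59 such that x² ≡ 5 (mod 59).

8, 51

Since 59 ≡ 3 (mod 4), a square root of 5 is 5^((59+1)/4) = 5^15 mod 59.
Repeated squaring: 5^2≡25, 5^4≡35, 5^8≡45 (mod 59).
5^15 = 5^(8+4+2+1) ≡ 51 (mod 59).
Check: 51² = 2601 ≡ 5 (mod 59). The two roots are 8 and 51.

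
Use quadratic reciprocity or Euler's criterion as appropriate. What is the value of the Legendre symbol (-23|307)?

Euler's criterion: (-23/307) ≡ 284^153 (mod 307).
284^2 ≡ 222 (mod 307)
284^4 ≡ 164 (mod 307)
284^8 ≡ 187 (mod 307)
284^16 ≡ 278 (mod 307)
284^32 ≡ 227 (mod 307)
284^64 ≡ 260 (mod 307)
284^128 ≡ 60 (mod 307)
284^153 = 284^(128+16+8+1) ≡ 1 (mod 307).
Result is 1, so (-23/307) = 1.

1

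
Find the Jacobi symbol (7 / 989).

1

Reciprocity: 7 ≡ 3 and 989 ≡ 1 (mod 4), so (7/989) = +(989/7).
Reduce top mod 7: now compute (2/7).
Pull out 2: since 7 ≡ 7 (mod 8), (2/7) = +1.
Reached (1/7) = 1. Collecting the sign flips along the way, the symbol is +1.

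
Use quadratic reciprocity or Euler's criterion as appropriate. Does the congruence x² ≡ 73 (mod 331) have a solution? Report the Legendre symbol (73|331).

-1

Euler's criterion: (73/331) ≡ 73^165 (mod 331).
73^2 ≡ 33 (mod 331)
73^4 ≡ 96 (mod 331)
73^8 ≡ 279 (mod 331)
73^16 ≡ 56 (mod 331)
73^32 ≡ 157 (mod 331)
73^64 ≡ 155 (mod 331)
73^128 ≡ 193 (mod 331)
73^165 = 73^(128+32+4+1) ≡ 330 (mod 331).
Result is 330 ≡ −1, so (73/331) = −1.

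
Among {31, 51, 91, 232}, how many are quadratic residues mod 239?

4

(31/239) = +1 → QR.
(51/239) = +1 → QR.
(91/239) = +1 → QR.
(232/239) = +1 → QR.
Total quadratic residues among the 4: 4.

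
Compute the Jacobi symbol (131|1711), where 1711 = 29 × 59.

Reciprocity: 131 ≡ 3 and 1711 ≡ 3 (mod 4), so (131/1711) = −(1711/131).
Reduce top mod 131: now compute (8/131).
Pull out 2^3: since 131 ≡ 3 (mod 8), (2/131) = -1, so (2/131)^3 = -1.
Reached (1/131) = 1. Collecting the sign flips along the way, the symbol is +1.

1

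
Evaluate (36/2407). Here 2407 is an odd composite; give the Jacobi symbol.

1

Pull out 2^2: since 2407 ≡ 7 (mod 8), (2/2407) = +1, so (2/2407)^2 = +1.
Reciprocity: 9 ≡ 1 and 2407 ≡ 3 (mod 4), so (9/2407) = +(2407/9).
Reduce top mod 9: now compute (4/9).
Pull out 2^2: since 9 ≡ 1 (mod 8), (2/9) = +1, so (2/9)^2 = +1.
Reached (1/9) = 1. Collecting the sign flips along the way, the symbol is +1.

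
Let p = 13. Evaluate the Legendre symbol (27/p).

1

Euler's criterion: (27/13) ≡ 1^6 (mod 13).
1^2 ≡ 1 (mod 13)
1^4 ≡ 1 (mod 13)
1^6 = 1^(4+2) ≡ 1 (mod 13).
Result is 1, so (27/13) = 1.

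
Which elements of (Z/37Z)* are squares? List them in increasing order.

1, 3, 4, 7, 9, 10, 11, 12, 16, 21, 25, 26, 27, 28, 30, 33, 34, 36

Square k = 1,…,18 (k and 37−k give the same square):
1²=1, 2²=4, 3²=9, 4²=16, 5²=25, 6²=36, 7²≡12, 8²≡27, 9²≡7, 10²≡26, 11²≡10, 12²≡33, 13²≡21, 14²≡11, 15²≡3, 16²≡34, 17²≡30, 18²≡28 (mod 37).
So the quadratic residues mod 37 are {1, 3, 4, 7, 9, 10, 11, 12, 16, 21, 25, 26, 27, 28, 30, 33, 34, 36}.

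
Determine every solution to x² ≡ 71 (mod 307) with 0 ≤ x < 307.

104, 203

Since 307 ≡ 3 (mod 4), a square root of 71 is 71^((307+1)/4) = 71^77 mod 307.
Repeated squaring: 71^2≡129, 71^4≡63, 71^8≡285, 71^16≡177, 71^32≡15, 71^64≡225 (mod 307).
71^77 = 71^(64+8+4+1) ≡ 104 (mod 307).
Check: 104² = 10816 ≡ 71 (mod 307). The two roots are 104 and 203.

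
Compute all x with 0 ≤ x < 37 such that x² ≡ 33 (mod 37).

37 ≡ 1 (mod 4), so we find a root by search.
Trying successive values, 12² = 144 ≡ 33 (mod 37). The other root is 37 − 12 = 25.

12, 25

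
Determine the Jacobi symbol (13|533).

Reciprocity: 13 ≡ 1 and 533 ≡ 1 (mod 4), so (13/533) = +(533/13).
Reduce top mod 13: now compute (0/13).
Top reduces to 0: gcd > 1, so the symbol is 0.

0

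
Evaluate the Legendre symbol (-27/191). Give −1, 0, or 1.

-1

First reduce: -27 ≡ 164 (mod 191).
Pull out 2^2: since 191 ≡ 7 (mod 8), (2/191) = +1, so (2/191)^2 = +1.
Reciprocity: 41 ≡ 1 and 191 ≡ 3 (mod 4), so (41/191) = +(191/41).
Reduce top mod 41: now compute (27/41).
Reciprocity: 27 ≡ 3 and 41 ≡ 1 (mod 4), so (27/41) = +(41/27).
Reduce top mod 27: now compute (14/27).
Pull out 2: since 27 ≡ 3 (mod 8), (2/27) = -1.
Reciprocity: 7 ≡ 3 and 27 ≡ 3 (mod 4), so (7/27) = −(27/7).
Reduce top mod 7: now compute (6/7).
Pull out 2: since 7 ≡ 7 (mod 8), (2/7) = +1.
Reciprocity: 3 ≡ 3 and 7 ≡ 3 (mod 4), so (3/7) = −(7/3).
Reduce top mod 3: now compute (1/3).
Reached (1/3) = 1. Collecting the sign flips along the way, the symbol is -1.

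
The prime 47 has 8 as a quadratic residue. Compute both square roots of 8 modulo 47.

14, 33

Since 47 ≡ 3 (mod 4), a square root of 8 is 8^((47+1)/4) = 8^12 mod 47.
Repeated squaring: 8^2≡17, 8^4≡7, 8^8≡2 (mod 47).
8^12 = 8^(8+4) ≡ 14 (mod 47).
Check: 14² = 196 ≡ 8 (mod 47). The two roots are 14 and 33.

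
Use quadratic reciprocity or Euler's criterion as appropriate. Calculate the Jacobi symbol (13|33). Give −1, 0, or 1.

-1

Reciprocity: 13 ≡ 1 and 33 ≡ 1 (mod 4), so (13/33) = +(33/13).
Reduce top mod 13: now compute (7/13).
Reciprocity: 7 ≡ 3 and 13 ≡ 1 (mod 4), so (7/13) = +(13/7).
Reduce top mod 7: now compute (6/7).
Pull out 2: since 7 ≡ 7 (mod 8), (2/7) = +1.
Reciprocity: 3 ≡ 3 and 7 ≡ 3 (mod 4), so (3/7) = −(7/3).
Reduce top mod 3: now compute (1/3).
Reached (1/3) = 1. Collecting the sign flips along the way, the symbol is -1.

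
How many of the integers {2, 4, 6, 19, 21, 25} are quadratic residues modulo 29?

3

(2/29) = -1 → non-residue.
(4/29) = +1 → QR.
(6/29) = +1 → QR.
(19/29) = -1 → non-residue.
(21/29) = -1 → non-residue.
(25/29) = +1 → QR.
Total quadratic residues among the 6: 3.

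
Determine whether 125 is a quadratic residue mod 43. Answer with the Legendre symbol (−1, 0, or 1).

Euler's criterion: (125/43) ≡ 39^21 (mod 43).
39^2 ≡ 16 (mod 43)
39^4 ≡ 41 (mod 43)
39^8 ≡ 4 (mod 43)
39^16 ≡ 16 (mod 43)
39^21 = 39^(16+4+1) ≡ 42 (mod 43).
Result is 42 ≡ −1, so (125/43) = −1.

-1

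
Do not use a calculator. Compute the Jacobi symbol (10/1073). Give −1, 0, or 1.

-1

Pull out 2: since 1073 ≡ 1 (mod 8), (2/1073) = +1.
Reciprocity: 5 ≡ 1 and 1073 ≡ 1 (mod 4), so (5/1073) = +(1073/5).
Reduce top mod 5: now compute (3/5).
Reciprocity: 3 ≡ 3 and 5 ≡ 1 (mod 4), so (3/5) = +(5/3).
Reduce top mod 3: now compute (2/3).
Pull out 2: since 3 ≡ 3 (mod 8), (2/3) = -1.
Reached (1/3) = 1. Collecting the sign flips along the way, the symbol is -1.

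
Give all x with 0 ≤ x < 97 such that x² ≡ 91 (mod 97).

24, 73

97 ≡ 1 (mod 4), so we find a root by search.
Trying successive values, 24² = 576 ≡ 91 (mod 97). The other root is 97 − 24 = 73.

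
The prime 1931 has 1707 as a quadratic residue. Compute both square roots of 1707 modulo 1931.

Since 1931 ≡ 3 (mod 4), a square root of 1707 is 1707^((1931+1)/4) = 1707^483 mod 1931.
Repeated squaring: 1707^2≡1901, 1707^4≡900, 1707^8≡911, 1707^16≡1522, 1707^32≡1215, 1707^64≡941, 1707^128≡1083, 1707^256≡772 (mod 1931).
1707^483 = 1707^(256+128+64+32+2+1) ≡ 471 (mod 1931).
Check: 471² = 221841 ≡ 1707 (mod 1931). The two roots are 471 and 1460.

471, 1460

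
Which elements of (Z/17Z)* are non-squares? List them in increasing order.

3 5 6 7 10 11 12 14

Square k = 1,…,8 (k and 17−k give the same square):
1²=1, 2²=4, 3²=9, 4²=16, 5²≡8, 6²≡2, 7²≡15, 8²≡13 (mod 17).
The residues are {1, 2, 4, 8, 9, 13, 15, 16}; the non-residues are the remaining 8 nonzero classes.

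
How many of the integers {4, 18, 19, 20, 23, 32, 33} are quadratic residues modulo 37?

2

(4/37) = +1 → QR.
(18/37) = -1 → non-residue.
(19/37) = -1 → non-residue.
(20/37) = -1 → non-residue.
(23/37) = -1 → non-residue.
(32/37) = -1 → non-residue.
(33/37) = +1 → QR.
Total quadratic residues among the 7: 2.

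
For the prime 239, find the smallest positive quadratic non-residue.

(2/239) = +1, so 2 is a residue.
(3/239) = +1, so 3 is a residue.
(4/239) = +1, so 4 is a residue.
(5/239) = +1, so 5 is a residue.
(6/239) = +1, so 6 is a residue.
(7/239) = −1, so 7 is the smallest positive non-residue mod 239.

7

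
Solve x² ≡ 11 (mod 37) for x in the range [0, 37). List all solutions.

37 ≡ 1 (mod 4), so we find a root by search.
Trying successive values, 14² = 196 ≡ 11 (mod 37). The other root is 37 − 14 = 23.

14, 23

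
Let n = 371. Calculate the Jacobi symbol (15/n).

Reciprocity: 15 ≡ 3 and 371 ≡ 3 (mod 4), so (15/371) = −(371/15).
Reduce top mod 15: now compute (11/15).
Reciprocity: 11 ≡ 3 and 15 ≡ 3 (mod 4), so (11/15) = −(15/11).
Reduce top mod 11: now compute (4/11).
Pull out 2^2: since 11 ≡ 3 (mod 8), (2/11) = -1, so (2/11)^2 = +1.
Reached (1/11) = 1. Collecting the sign flips along the way, the symbol is +1.

1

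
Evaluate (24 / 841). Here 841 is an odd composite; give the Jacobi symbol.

1

Pull out 2^3: since 841 ≡ 1 (mod 8), (2/841) = +1, so (2/841)^3 = +1.
Reciprocity: 3 ≡ 3 and 841 ≡ 1 (mod 4), so (3/841) = +(841/3).
Reduce top mod 3: now compute (1/3).
Reached (1/3) = 1. Collecting the sign flips along the way, the symbol is +1.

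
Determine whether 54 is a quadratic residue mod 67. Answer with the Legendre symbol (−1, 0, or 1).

Pull out 2: since 67 ≡ 3 (mod 8), (2/67) = -1.
Reciprocity: 27 ≡ 3 and 67 ≡ 3 (mod 4), so (27/67) = −(67/27).
Reduce top mod 27: now compute (13/27).
Reciprocity: 13 ≡ 1 and 27 ≡ 3 (mod 4), so (13/27) = +(27/13).
Reduce top mod 13: now compute (1/13).
Reached (1/13) = 1. Collecting the sign flips along the way, the symbol is +1.

1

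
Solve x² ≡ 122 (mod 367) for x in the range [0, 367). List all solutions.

178, 189

Since 367 ≡ 3 (mod 4), a square root of 122 is 122^((367+1)/4) = 122^92 mod 367.
Repeated squaring: 122^2≡204, 122^4≡145, 122^8≡106, 122^16≡226, 122^32≡63, 122^64≡299 (mod 367).
122^92 = 122^(64+16+8+4) ≡ 178 (mod 367).
Check: 178² = 31684 ≡ 122 (mod 367). The two roots are 178 and 189.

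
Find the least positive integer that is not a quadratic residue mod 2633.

(2/2633) = +1, so 2 is a residue.
(3/2633) = −1, so 3 is the smallest positive non-residue mod 2633.

3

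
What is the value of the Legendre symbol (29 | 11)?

-1

Euler's criterion: (29/11) ≡ 7^5 (mod 11).
7^2 ≡ 5 (mod 11)
7^4 ≡ 3 (mod 11)
7^5 = 7^(4+1) ≡ 10 (mod 11).
Result is 10 ≡ −1, so (29/11) = −1.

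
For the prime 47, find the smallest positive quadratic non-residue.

5

(2/47) = +1, so 2 is a residue.
(3/47) = +1, so 3 is a residue.
(4/47) = +1, so 4 is a residue.
(5/47) = −1, so 5 is the smallest positive non-residue mod 47.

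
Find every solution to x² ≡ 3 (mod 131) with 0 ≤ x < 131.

38, 93

Since 131 ≡ 3 (mod 4), a square root of 3 is 3^((131+1)/4) = 3^33 mod 131.
Repeated squaring: 3^2≡9, 3^4≡81, 3^8≡11, 3^16≡121, 3^32≡100 (mod 131).
3^33 = 3^(32+1) ≡ 38 (mod 131).
Check: 38² = 1444 ≡ 3 (mod 131). The two roots are 38 and 93.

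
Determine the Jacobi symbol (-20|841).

1

First reduce: -20 ≡ 821 (mod 841).
Reciprocity: 821 ≡ 1 and 841 ≡ 1 (mod 4), so (821/841) = +(841/821).
Reduce top mod 821: now compute (20/821).
Pull out 2^2: since 821 ≡ 5 (mod 8), (2/821) = -1, so (2/821)^2 = +1.
Reciprocity: 5 ≡ 1 and 821 ≡ 1 (mod 4), so (5/821) = +(821/5).
Reduce top mod 5: now compute (1/5).
Reached (1/5) = 1. Collecting the sign flips along the way, the symbol is +1.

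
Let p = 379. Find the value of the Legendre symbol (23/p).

1

Euler's criterion: (23/379) ≡ 23^189 (mod 379).
23^2 ≡ 150 (mod 379)
23^4 ≡ 139 (mod 379)
23^8 ≡ 371 (mod 379)
23^16 ≡ 64 (mod 379)
23^32 ≡ 306 (mod 379)
23^64 ≡ 23 (mod 379)
23^128 ≡ 150 (mod 379)
23^189 = 23^(128+32+16+8+4+1) ≡ 1 (mod 379).
Result is 1, so (23/379) = 1.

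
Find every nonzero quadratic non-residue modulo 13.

Square k = 1,…,6 (k and 13−k give the same square):
1²=1, 2²=4, 3²=9, 4²≡3, 5²≡12, 6²≡10 (mod 13).
The residues are {1, 3, 4, 9, 10, 12}; the non-residues are the remaining 6 nonzero classes.

2, 5, 6, 7, 8, 11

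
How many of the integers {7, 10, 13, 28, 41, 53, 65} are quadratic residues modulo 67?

2

(7/67) = -1 → non-residue.
(10/67) = +1 → QR.
(13/67) = -1 → non-residue.
(28/67) = -1 → non-residue.
(41/67) = -1 → non-residue.
(53/67) = -1 → non-residue.
(65/67) = +1 → QR.
Total quadratic residues among the 7: 2.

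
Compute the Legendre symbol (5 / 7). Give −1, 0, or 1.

-1

Euler's criterion: (5/7) ≡ 5^3 (mod 7).
5^2 ≡ 4 (mod 7)
5^3 = 5^(2+1) ≡ 6 (mod 7).
Result is 6 ≡ −1, so (5/7) = −1.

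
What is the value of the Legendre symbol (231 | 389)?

Euler's criterion: (231/389) ≡ 231^194 (mod 389).
231^2 ≡ 68 (mod 389)
231^4 ≡ 345 (mod 389)
231^8 ≡ 380 (mod 389)
231^16 ≡ 81 (mod 389)
231^32 ≡ 337 (mod 389)
231^64 ≡ 370 (mod 389)
231^128 ≡ 361 (mod 389)
231^194 = 231^(128+64+2) ≡ 388 (mod 389).
Result is 388 ≡ −1, so (231/389) = −1.

-1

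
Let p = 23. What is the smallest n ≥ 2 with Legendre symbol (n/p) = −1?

5

(2/23) = +1, so 2 is a residue.
(3/23) = +1, so 3 is a residue.
(4/23) = +1, so 4 is a residue.
(5/23) = −1, so 5 is the smallest positive non-residue mod 23.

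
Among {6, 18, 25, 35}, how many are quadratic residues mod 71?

(6/71) = +1 → QR.
(18/71) = +1 → QR.
(25/71) = +1 → QR.
(35/71) = -1 → non-residue.
Total quadratic residues among the 4: 3.

3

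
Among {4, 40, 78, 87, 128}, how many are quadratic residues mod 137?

4

(4/137) = +1 → QR.
(40/137) = -1 → non-residue.
(78/137) = +1 → QR.
(87/137) = +1 → QR.
(128/137) = +1 → QR.
Total quadratic residues among the 5: 4.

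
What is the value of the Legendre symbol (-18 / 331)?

1

Euler's criterion: (-18/331) ≡ 313^165 (mod 331).
313^2 ≡ 324 (mod 331)
313^4 ≡ 49 (mod 331)
313^8 ≡ 84 (mod 331)
313^16 ≡ 105 (mod 331)
313^32 ≡ 102 (mod 331)
313^64 ≡ 143 (mod 331)
313^128 ≡ 258 (mod 331)
313^165 = 313^(128+32+4+1) ≡ 1 (mod 331).
Result is 1, so (-18/331) = 1.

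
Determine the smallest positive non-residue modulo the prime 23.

5

(2/23) = +1, so 2 is a residue.
(3/23) = +1, so 3 is a residue.
(4/23) = +1, so 4 is a residue.
(5/23) = −1, so 5 is the smallest positive non-residue mod 23.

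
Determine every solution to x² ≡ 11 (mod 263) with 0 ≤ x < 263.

96, 167

Since 263 ≡ 3 (mod 4), a square root of 11 is 11^((263+1)/4) = 11^66 mod 263.
Repeated squaring: 11^2≡121, 11^4≡176, 11^8≡205, 11^16≡208, 11^32≡132, 11^64≡66 (mod 263).
11^66 = 11^(64+2) ≡ 96 (mod 263).
Check: 96² = 9216 ≡ 11 (mod 263). The two roots are 96 and 167.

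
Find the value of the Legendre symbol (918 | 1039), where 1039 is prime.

Euler's criterion: (918/1039) ≡ 918^519 (mod 1039).
918^2 ≡ 95 (mod 1039)
918^4 ≡ 713 (mod 1039)
918^8 ≡ 298 (mod 1039)
918^16 ≡ 489 (mod 1039)
918^32 ≡ 151 (mod 1039)
918^64 ≡ 982 (mod 1039)
918^128 ≡ 132 (mod 1039)
918^256 ≡ 800 (mod 1039)
918^512 ≡ 1015 (mod 1039)
918^519 = 918^(512+4+2+1) ≡ 1038 (mod 1039).
Result is 1038 ≡ −1, so (918/1039) = −1.

-1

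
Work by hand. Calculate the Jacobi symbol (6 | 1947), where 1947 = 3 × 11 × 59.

0

Pull out 2: since 1947 ≡ 3 (mod 8), (2/1947) = -1.
Reciprocity: 3 ≡ 3 and 1947 ≡ 3 (mod 4), so (3/1947) = −(1947/3).
Reduce top mod 3: now compute (0/3).
Top reduces to 0: gcd > 1, so the symbol is 0.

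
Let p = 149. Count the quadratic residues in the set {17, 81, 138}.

(17/149) = +1 → QR.
(81/149) = +1 → QR.
(138/149) = -1 → non-residue.
Total quadratic residues among the 3: 2.

2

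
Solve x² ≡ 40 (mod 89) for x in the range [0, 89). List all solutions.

89 ≡ 1 (mod 4), so we find a root by search.
Trying successive values, 29² = 841 ≡ 40 (mod 89). The other root is 89 − 29 = 60.

29, 60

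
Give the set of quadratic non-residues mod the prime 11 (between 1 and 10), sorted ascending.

Square k = 1,…,5 (k and 11−k give the same square):
1²=1, 2²=4, 3²=9, 4²≡5, 5²≡3 (mod 11).
The residues are {1, 3, 4, 5, 9}; the non-residues are the remaining 5 nonzero classes.

2, 6, 7, 8, 10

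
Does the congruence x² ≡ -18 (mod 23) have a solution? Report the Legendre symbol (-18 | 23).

Euler's criterion: (-18/23) ≡ 5^11 (mod 23).
5^2 ≡ 2 (mod 23)
5^4 ≡ 4 (mod 23)
5^8 ≡ 16 (mod 23)
5^11 = 5^(8+2+1) ≡ 22 (mod 23).
Result is 22 ≡ −1, so (-18/23) = −1.

-1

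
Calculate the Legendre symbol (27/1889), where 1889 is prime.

Reciprocity: 27 ≡ 3 and 1889 ≡ 1 (mod 4), so (27/1889) = +(1889/27).
Reduce top mod 27: now compute (26/27).
Pull out 2: since 27 ≡ 3 (mod 8), (2/27) = -1.
Reciprocity: 13 ≡ 1 and 27 ≡ 3 (mod 4), so (13/27) = +(27/13).
Reduce top mod 13: now compute (1/13).
Reached (1/13) = 1. Collecting the sign flips along the way, the symbol is -1.

-1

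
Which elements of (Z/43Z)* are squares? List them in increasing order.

Square k = 1,…,21 (k and 43−k give the same square):
1²=1, 2²=4, 3²=9, 4²=16, 5²=25, 6²=36, 7²≡6, 8²≡21, 9²≡38, 10²≡14, 11²≡35, 12²≡15, 13²≡40, 14²≡24, 15²≡10, 16²≡41, 17²≡31, 18²≡23, 19²≡17, 20²≡13, 21²≡11 (mod 43).
So the quadratic residues mod 43 are {1, 4, 6, 9, 10, 11, 13, 14, 15, 16, 17, 21, 23, 24, 25, 31, 35, 36, 38, 40, 41}.

1 4 6 9 10 11 13 14 15 16 17 21 23 24 25 31 35 36 38 40 41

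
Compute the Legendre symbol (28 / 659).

-1

Pull out 2^2: since 659 ≡ 3 (mod 8), (2/659) = -1, so (2/659)^2 = +1.
Reciprocity: 7 ≡ 3 and 659 ≡ 3 (mod 4), so (7/659) = −(659/7).
Reduce top mod 7: now compute (1/7).
Reached (1/7) = 1. Collecting the sign flips along the way, the symbol is -1.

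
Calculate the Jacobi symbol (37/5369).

Reciprocity: 37 ≡ 1 and 5369 ≡ 1 (mod 4), so (37/5369) = +(5369/37).
Reduce top mod 37: now compute (4/37).
Pull out 2^2: since 37 ≡ 5 (mod 8), (2/37) = -1, so (2/37)^2 = +1.
Reached (1/37) = 1. Collecting the sign flips along the way, the symbol is +1.

1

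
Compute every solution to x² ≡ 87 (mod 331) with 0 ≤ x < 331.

114, 217

Since 331 ≡ 3 (mod 4), a square root of 87 is 87^((331+1)/4) = 87^83 mod 331.
Repeated squaring: 87^2≡287, 87^4≡281, 87^8≡183, 87^16≡58, 87^32≡54, 87^64≡268 (mod 331).
87^83 = 87^(64+16+2+1) ≡ 114 (mod 331).
Check: 114² = 12996 ≡ 87 (mod 331). The two roots are 114 and 217.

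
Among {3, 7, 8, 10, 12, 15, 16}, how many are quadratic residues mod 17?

3

(3/17) = -1 → non-residue.
(7/17) = -1 → non-residue.
(8/17) = +1 → QR.
(10/17) = -1 → non-residue.
(12/17) = -1 → non-residue.
(15/17) = +1 → QR.
(16/17) = +1 → QR.
Total quadratic residues among the 7: 3.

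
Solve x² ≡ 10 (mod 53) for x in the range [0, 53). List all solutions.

53 ≡ 1 (mod 4), so we find a root by search.
Trying successive values, 13² = 169 ≡ 10 (mod 53). The other root is 53 − 13 = 40.

13, 40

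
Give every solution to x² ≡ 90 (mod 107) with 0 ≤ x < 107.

Since 107 ≡ 3 (mod 4), a square root of 90 is 90^((107+1)/4) = 90^27 mod 107.
Repeated squaring: 90^2≡75, 90^4≡61, 90^8≡83, 90^16≡41 (mod 107).
90^27 = 90^(16+8+2+1) ≡ 25 (mod 107).
Check: 25² = 625 ≡ 90 (mod 107). The two roots are 25 and 82.

25, 82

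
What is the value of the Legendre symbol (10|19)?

-1

Pull out 2: since 19 ≡ 3 (mod 8), (2/19) = -1.
Reciprocity: 5 ≡ 1 and 19 ≡ 3 (mod 4), so (5/19) = +(19/5).
Reduce top mod 5: now compute (4/5).
Pull out 2^2: since 5 ≡ 5 (mod 8), (2/5) = -1, so (2/5)^2 = +1.
Reached (1/5) = 1. Collecting the sign flips along the way, the symbol is -1.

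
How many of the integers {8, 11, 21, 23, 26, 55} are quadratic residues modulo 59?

2

(8/59) = -1 → non-residue.
(11/59) = -1 → non-residue.
(21/59) = +1 → QR.
(23/59) = -1 → non-residue.
(26/59) = +1 → QR.
(55/59) = -1 → non-residue.
Total quadratic residues among the 6: 2.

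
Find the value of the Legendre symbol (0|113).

0

Top reduces to 0: gcd > 1, so the symbol is 0.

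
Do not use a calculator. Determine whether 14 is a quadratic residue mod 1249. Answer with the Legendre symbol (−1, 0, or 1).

Pull out 2: since 1249 ≡ 1 (mod 8), (2/1249) = +1.
Reciprocity: 7 ≡ 3 and 1249 ≡ 1 (mod 4), so (7/1249) = +(1249/7).
Reduce top mod 7: now compute (3/7).
Reciprocity: 3 ≡ 3 and 7 ≡ 3 (mod 4), so (3/7) = −(7/3).
Reduce top mod 3: now compute (1/3).
Reached (1/3) = 1. Collecting the sign flips along the way, the symbol is -1.

-1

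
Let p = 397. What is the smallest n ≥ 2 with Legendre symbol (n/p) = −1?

(2/397) = −1, so 2 is the smallest positive non-residue mod 397.

2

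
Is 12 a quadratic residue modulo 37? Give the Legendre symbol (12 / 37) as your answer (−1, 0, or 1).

1

Pull out 2^2: since 37 ≡ 5 (mod 8), (2/37) = -1, so (2/37)^2 = +1.
Reciprocity: 3 ≡ 3 and 37 ≡ 1 (mod 4), so (3/37) = +(37/3).
Reduce top mod 3: now compute (1/3).
Reached (1/3) = 1. Collecting the sign flips along the way, the symbol is +1.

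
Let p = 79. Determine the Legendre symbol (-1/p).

-1

First reduce: -1 ≡ 78 (mod 79).
Pull out 2: since 79 ≡ 7 (mod 8), (2/79) = +1.
Reciprocity: 39 ≡ 3 and 79 ≡ 3 (mod 4), so (39/79) = −(79/39).
Reduce top mod 39: now compute (1/39).
Reached (1/39) = 1. Collecting the sign flips along the way, the symbol is -1.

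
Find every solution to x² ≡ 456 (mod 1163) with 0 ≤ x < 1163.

154, 1009

Since 1163 ≡ 3 (mod 4), a square root of 456 is 456^((1163+1)/4) = 456^291 mod 1163.
Repeated squaring: 456^2≡922, 456^4≡1094, 456^8≡109, 456^16≡251, 456^32≡199, 456^64≡59, 456^128≡1155, 456^256≡64 (mod 1163).
456^291 = 456^(256+32+2+1) ≡ 154 (mod 1163).
Check: 154² = 23716 ≡ 456 (mod 1163). The two roots are 154 and 1009.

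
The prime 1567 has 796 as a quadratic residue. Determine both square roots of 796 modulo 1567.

Since 1567 ≡ 3 (mod 4), a square root of 796 is 796^((1567+1)/4) = 796^392 mod 1567.
Repeated squaring: 796^2≡548, 796^4≡1007, 796^8≡200, 796^16≡825, 796^32≡547, 796^64≡1479, 796^128≡1476, 796^256≡446 (mod 1567).
796^392 = 796^(256+128+8) ≡ 1427 (mod 1567).
Check: 1427² = 2036329 ≡ 796 (mod 1567). The two roots are 140 and 1427.

140, 1427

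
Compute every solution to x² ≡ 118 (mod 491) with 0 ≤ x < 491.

196, 295

Since 491 ≡ 3 (mod 4), a square root of 118 is 118^((491+1)/4) = 118^123 mod 491.
Repeated squaring: 118^2≡176, 118^4≡43, 118^8≡376, 118^16≡459, 118^32≡42, 118^64≡291 (mod 491).
118^123 = 118^(64+32+16+8+2+1) ≡ 196 (mod 491).
Check: 196² = 38416 ≡ 118 (mod 491). The two roots are 196 and 295.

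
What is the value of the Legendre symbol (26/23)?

First reduce: 26 ≡ 3 (mod 23).
Reciprocity: 3 ≡ 3 and 23 ≡ 3 (mod 4), so (3/23) = −(23/3).
Reduce top mod 3: now compute (2/3).
Pull out 2: since 3 ≡ 3 (mod 8), (2/3) = -1.
Reached (1/3) = 1. Collecting the sign flips along the way, the symbol is +1.

1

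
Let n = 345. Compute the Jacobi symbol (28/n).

Pull out 2^2: since 345 ≡ 1 (mod 8), (2/345) = +1, so (2/345)^2 = +1.
Reciprocity: 7 ≡ 3 and 345 ≡ 1 (mod 4), so (7/345) = +(345/7).
Reduce top mod 7: now compute (2/7).
Pull out 2: since 7 ≡ 7 (mod 8), (2/7) = +1.
Reached (1/7) = 1. Collecting the sign flips along the way, the symbol is +1.

1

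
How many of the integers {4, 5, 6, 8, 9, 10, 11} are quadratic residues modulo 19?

5

(4/19) = +1 → QR.
(5/19) = +1 → QR.
(6/19) = +1 → QR.
(8/19) = -1 → non-residue.
(9/19) = +1 → QR.
(10/19) = -1 → non-residue.
(11/19) = +1 → QR.
Total quadratic residues among the 7: 5.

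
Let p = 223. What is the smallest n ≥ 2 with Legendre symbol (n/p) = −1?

3

(2/223) = +1, so 2 is a residue.
(3/223) = −1, so 3 is the smallest positive non-residue mod 223.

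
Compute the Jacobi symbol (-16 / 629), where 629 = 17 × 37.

1

First reduce: -16 ≡ 613 (mod 629).
Reciprocity: 613 ≡ 1 and 629 ≡ 1 (mod 4), so (613/629) = +(629/613).
Reduce top mod 613: now compute (16/613).
Pull out 2^4: since 613 ≡ 5 (mod 8), (2/613) = -1, so (2/613)^4 = +1.
Reached (1/613) = 1. Collecting the sign flips along the way, the symbol is +1.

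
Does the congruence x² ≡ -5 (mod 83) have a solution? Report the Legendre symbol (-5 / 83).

First reduce: -5 ≡ 78 (mod 83).
Pull out 2: since 83 ≡ 3 (mod 8), (2/83) = -1.
Reciprocity: 39 ≡ 3 and 83 ≡ 3 (mod 4), so (39/83) = −(83/39).
Reduce top mod 39: now compute (5/39).
Reciprocity: 5 ≡ 1 and 39 ≡ 3 (mod 4), so (5/39) = +(39/5).
Reduce top mod 5: now compute (4/5).
Pull out 2^2: since 5 ≡ 5 (mod 8), (2/5) = -1, so (2/5)^2 = +1.
Reached (1/5) = 1. Collecting the sign flips along the way, the symbol is +1.

1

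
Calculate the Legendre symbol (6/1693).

Pull out 2: since 1693 ≡ 5 (mod 8), (2/1693) = -1.
Reciprocity: 3 ≡ 3 and 1693 ≡ 1 (mod 4), so (3/1693) = +(1693/3).
Reduce top mod 3: now compute (1/3).
Reached (1/3) = 1. Collecting the sign flips along the way, the symbol is -1.

-1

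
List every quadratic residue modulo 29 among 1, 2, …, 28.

1,4,5,6,7,9,13,16,20,22,23,24,25,28

Square k = 1,…,14 (k and 29−k give the same square):
1²=1, 2²=4, 3²=9, 4²=16, 5²=25, 6²≡7, 7²≡20, 8²≡6, 9²≡23, 10²≡13, 11²≡5, 12²≡28, 13²≡24, 14²≡22 (mod 29).
So the quadratic residues mod 29 are {1, 4, 5, 6, 7, 9, 13, 16, 20, 22, 23, 24, 25, 28}.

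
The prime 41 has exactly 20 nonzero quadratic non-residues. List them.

3 6 7 11 12 13 14 15 17 19 22 24 26 27 28 29 30 34 35 38

Square k = 1,…,20 (k and 41−k give the same square):
1²=1, 2²=4, 3²=9, 4²=16, 5²=25, 6²=36, 7²≡8, 8²≡23, 9²≡40, 10²≡18, 11²≡39, 12²≡21, 13²≡5, 14²≡32, 15²≡20, 16²≡10, 17²≡2, 18²≡37, 19²≡33, 20²≡31 (mod 41).
The residues are {1, 2, 4, 5, 8, 9, 10, 16, 18, 20, 21, 23, 25, 31, 32, 33, 36, 37, 39, 40}; the non-residues are the remaining 20 nonzero classes.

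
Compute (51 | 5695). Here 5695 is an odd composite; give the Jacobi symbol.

0

Reciprocity: 51 ≡ 3 and 5695 ≡ 3 (mod 4), so (51/5695) = −(5695/51).
Reduce top mod 51: now compute (34/51).
Pull out 2: since 51 ≡ 3 (mod 8), (2/51) = -1.
Reciprocity: 17 ≡ 1 and 51 ≡ 3 (mod 4), so (17/51) = +(51/17).
Reduce top mod 17: now compute (0/17).
Top reduces to 0: gcd > 1, so the symbol is 0.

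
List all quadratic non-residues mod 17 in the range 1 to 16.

3, 5, 6, 7, 10, 11, 12, 14

Square k = 1,…,8 (k and 17−k give the same square):
1²=1, 2²=4, 3²=9, 4²=16, 5²≡8, 6²≡2, 7²≡15, 8²≡13 (mod 17).
The residues are {1, 2, 4, 8, 9, 13, 15, 16}; the non-residues are the remaining 8 nonzero classes.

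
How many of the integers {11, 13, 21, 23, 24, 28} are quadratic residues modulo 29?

4

(11/29) = -1 → non-residue.
(13/29) = +1 → QR.
(21/29) = -1 → non-residue.
(23/29) = +1 → QR.
(24/29) = +1 → QR.
(28/29) = +1 → QR.
Total quadratic residues among the 6: 4.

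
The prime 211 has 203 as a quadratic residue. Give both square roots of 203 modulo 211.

Since 211 ≡ 3 (mod 4), a square root of 203 is 203^((211+1)/4) = 203^53 mod 211.
Repeated squaring: 203^2≡64, 203^4≡87, 203^8≡184, 203^16≡96, 203^32≡143 (mod 211).
203^53 = 203^(32+16+4+1) ≡ 25 (mod 211).
Check: 25² = 625 ≡ 203 (mod 211). The two roots are 25 and 186.

25, 186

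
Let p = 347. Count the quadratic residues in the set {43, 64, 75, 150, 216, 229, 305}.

(43/347) = +1 → QR.
(64/347) = +1 → QR.
(75/347) = +1 → QR.
(150/347) = -1 → non-residue.
(216/347) = -1 → non-residue.
(229/347) = +1 → QR.
(305/347) = -1 → non-residue.
Total quadratic residues among the 7: 4.

4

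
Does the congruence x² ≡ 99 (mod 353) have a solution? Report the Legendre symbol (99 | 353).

1

Euler's criterion: (99/353) ≡ 99^176 (mod 353).
99^2 ≡ 270 (mod 353)
99^4 ≡ 182 (mod 353)
99^8 ≡ 295 (mod 353)
99^16 ≡ 187 (mod 353)
99^32 ≡ 22 (mod 353)
99^64 ≡ 131 (mod 353)
99^128 ≡ 217 (mod 353)
99^176 = 99^(128+32+16) ≡ 1 (mod 353).
Result is 1, so (99/353) = 1.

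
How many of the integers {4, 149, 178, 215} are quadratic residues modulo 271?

(4/271) = +1 → QR.
(149/271) = -1 → non-residue.
(178/271) = +1 → QR.
(215/271) = -1 → non-residue.
Total quadratic residues among the 4: 2.

2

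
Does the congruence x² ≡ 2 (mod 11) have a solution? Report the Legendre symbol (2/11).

-1

Pull out 2: since 11 ≡ 3 (mod 8), (2/11) = -1.
Reached (1/11) = 1. Collecting the sign flips along the way, the symbol is -1.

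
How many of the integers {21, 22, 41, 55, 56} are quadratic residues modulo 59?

(21/59) = +1 → QR.
(22/59) = +1 → QR.
(41/59) = +1 → QR.
(55/59) = -1 → non-residue.
(56/59) = -1 → non-residue.
Total quadratic residues among the 5: 3.

3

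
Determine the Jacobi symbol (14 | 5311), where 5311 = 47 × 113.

1

Pull out 2: since 5311 ≡ 7 (mod 8), (2/5311) = +1.
Reciprocity: 7 ≡ 3 and 5311 ≡ 3 (mod 4), so (7/5311) = −(5311/7).
Reduce top mod 7: now compute (5/7).
Reciprocity: 5 ≡ 1 and 7 ≡ 3 (mod 4), so (5/7) = +(7/5).
Reduce top mod 5: now compute (2/5).
Pull out 2: since 5 ≡ 5 (mod 8), (2/5) = -1.
Reached (1/5) = 1. Collecting the sign flips along the way, the symbol is +1.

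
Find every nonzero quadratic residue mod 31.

Square k = 1,…,15 (k and 31−k give the same square):
1²=1, 2²=4, 3²=9, 4²=16, 5²=25, 6²≡5, 7²≡18, 8²≡2, 9²≡19, 10²≡7, 11²≡28, 12²≡20, 13²≡14, 14²≡10, 15²≡8 (mod 31).
So the quadratic residues mod 31 are {1, 2, 4, 5, 7, 8, 9, 10, 14, 16, 18, 19, 20, 25, 28}.

1, 2, 4, 5, 7, 8, 9, 10, 14, 16, 18, 19, 20, 25, 28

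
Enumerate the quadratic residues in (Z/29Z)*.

Square k = 1,…,14 (k and 29−k give the same square):
1²=1, 2²=4, 3²=9, 4²=16, 5²=25, 6²≡7, 7²≡20, 8²≡6, 9²≡23, 10²≡13, 11²≡5, 12²≡28, 13²≡24, 14²≡22 (mod 29).
So the quadratic residues mod 29 are {1, 4, 5, 6, 7, 9, 13, 16, 20, 22, 23, 24, 25, 28}.

1 4 5 6 7 9 13 16 20 22 23 24 25 28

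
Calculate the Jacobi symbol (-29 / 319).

First reduce: -29 ≡ 290 (mod 319).
Pull out 2: since 319 ≡ 7 (mod 8), (2/319) = +1.
Reciprocity: 145 ≡ 1 and 319 ≡ 3 (mod 4), so (145/319) = +(319/145).
Reduce top mod 145: now compute (29/145).
Reciprocity: 29 ≡ 1 and 145 ≡ 1 (mod 4), so (29/145) = +(145/29).
Reduce top mod 29: now compute (0/29).
Top reduces to 0: gcd > 1, so the symbol is 0.

0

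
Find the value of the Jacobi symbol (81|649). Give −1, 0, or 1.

1

Reciprocity: 81 ≡ 1 and 649 ≡ 1 (mod 4), so (81/649) = +(649/81).
Reduce top mod 81: now compute (1/81).
Reached (1/81) = 1. Collecting the sign flips along the way, the symbol is +1.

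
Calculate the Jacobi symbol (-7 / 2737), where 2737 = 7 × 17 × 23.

First reduce: -7 ≡ 2730 (mod 2737).
Pull out 2: since 2737 ≡ 1 (mod 8), (2/2737) = +1.
Reciprocity: 1365 ≡ 1 and 2737 ≡ 1 (mod 4), so (1365/2737) = +(2737/1365).
Reduce top mod 1365: now compute (7/1365).
Reciprocity: 7 ≡ 3 and 1365 ≡ 1 (mod 4), so (7/1365) = +(1365/7).
Reduce top mod 7: now compute (0/7).
Top reduces to 0: gcd > 1, so the symbol is 0.

0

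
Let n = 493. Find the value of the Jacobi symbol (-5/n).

First reduce: -5 ≡ 488 (mod 493).
Pull out 2^3: since 493 ≡ 5 (mod 8), (2/493) = -1, so (2/493)^3 = -1.
Reciprocity: 61 ≡ 1 and 493 ≡ 1 (mod 4), so (61/493) = +(493/61).
Reduce top mod 61: now compute (5/61).
Reciprocity: 5 ≡ 1 and 61 ≡ 1 (mod 4), so (5/61) = +(61/5).
Reduce top mod 5: now compute (1/5).
Reached (1/5) = 1. Collecting the sign flips along the way, the symbol is -1.

-1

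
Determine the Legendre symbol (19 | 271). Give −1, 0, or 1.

-1

Reciprocity: 19 ≡ 3 and 271 ≡ 3 (mod 4), so (19/271) = −(271/19).
Reduce top mod 19: now compute (5/19).
Reciprocity: 5 ≡ 1 and 19 ≡ 3 (mod 4), so (5/19) = +(19/5).
Reduce top mod 5: now compute (4/5).
Pull out 2^2: since 5 ≡ 5 (mod 8), (2/5) = -1, so (2/5)^2 = +1.
Reached (1/5) = 1. Collecting the sign flips along the way, the symbol is -1.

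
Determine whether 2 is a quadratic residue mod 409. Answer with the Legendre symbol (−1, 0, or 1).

1

Euler's criterion: (2/409) ≡ 2^204 (mod 409).
2^2 ≡ 4 (mod 409)
2^4 ≡ 16 (mod 409)
2^8 ≡ 256 (mod 409)
2^16 ≡ 96 (mod 409)
2^32 ≡ 218 (mod 409)
2^64 ≡ 80 (mod 409)
2^128 ≡ 265 (mod 409)
2^204 = 2^(128+64+8+4) ≡ 1 (mod 409).
Result is 1, so (2/409) = 1.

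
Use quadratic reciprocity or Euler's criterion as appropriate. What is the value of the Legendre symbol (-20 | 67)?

1

Euler's criterion: (-20/67) ≡ 47^33 (mod 67).
47^2 ≡ 65 (mod 67)
47^4 ≡ 4 (mod 67)
47^8 ≡ 16 (mod 67)
47^16 ≡ 55 (mod 67)
47^32 ≡ 10 (mod 67)
47^33 = 47^(32+1) ≡ 1 (mod 67).
Result is 1, so (-20/67) = 1.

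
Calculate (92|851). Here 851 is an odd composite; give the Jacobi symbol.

0

Pull out 2^2: since 851 ≡ 3 (mod 8), (2/851) = -1, so (2/851)^2 = +1.
Reciprocity: 23 ≡ 3 and 851 ≡ 3 (mod 4), so (23/851) = −(851/23).
Reduce top mod 23: now compute (0/23).
Top reduces to 0: gcd > 1, so the symbol is 0.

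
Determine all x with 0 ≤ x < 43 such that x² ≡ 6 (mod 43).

7, 36

Since 43 ≡ 3 (mod 4), a square root of 6 is 6^((43+1)/4) = 6^11 mod 43.
Repeated squaring: 6^2≡36, 6^4≡6, 6^8≡36 (mod 43).
6^11 = 6^(8+2+1) ≡ 36 (mod 43).
Check: 36² = 1296 ≡ 6 (mod 43). The two roots are 7 and 36.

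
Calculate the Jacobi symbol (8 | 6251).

-1

Pull out 2^3: since 6251 ≡ 3 (mod 8), (2/6251) = -1, so (2/6251)^3 = -1.
Reached (1/6251) = 1. Collecting the sign flips along the way, the symbol is -1.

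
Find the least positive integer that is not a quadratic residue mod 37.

2

(2/37) = −1, so 2 is the smallest positive non-residue mod 37.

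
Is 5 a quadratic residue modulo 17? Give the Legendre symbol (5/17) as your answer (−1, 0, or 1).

-1

Euler's criterion: (5/17) ≡ 5^8 (mod 17).
5^2 ≡ 8 (mod 17)
5^4 ≡ 13 (mod 17)
5^8 ≡ 16 (mod 17)
5^8 = 5^(8) ≡ 16 (mod 17).
Result is 16 ≡ −1, so (5/17) = −1.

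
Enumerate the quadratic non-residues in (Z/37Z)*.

2 5 6 8 13 14 15 17 18 19 20 22 23 24 29 31 32 35

Square k = 1,…,18 (k and 37−k give the same square):
1²=1, 2²=4, 3²=9, 4²=16, 5²=25, 6²=36, 7²≡12, 8²≡27, 9²≡7, 10²≡26, 11²≡10, 12²≡33, 13²≡21, 14²≡11, 15²≡3, 16²≡34, 17²≡30, 18²≡28 (mod 37).
The residues are {1, 3, 4, 7, 9, 10, 11, 12, 16, 21, 25, 26, 27, 28, 30, 33, 34, 36}; the non-residues are the remaining 18 nonzero classes.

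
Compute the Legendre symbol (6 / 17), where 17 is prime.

-1

Pull out 2: since 17 ≡ 1 (mod 8), (2/17) = +1.
Reciprocity: 3 ≡ 3 and 17 ≡ 1 (mod 4), so (3/17) = +(17/3).
Reduce top mod 3: now compute (2/3).
Pull out 2: since 3 ≡ 3 (mod 8), (2/3) = -1.
Reached (1/3) = 1. Collecting the sign flips along the way, the symbol is -1.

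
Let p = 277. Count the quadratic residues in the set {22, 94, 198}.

2

(22/277) = +1 → QR.
(94/277) = -1 → non-residue.
(198/277) = +1 → QR.
Total quadratic residues among the 3: 2.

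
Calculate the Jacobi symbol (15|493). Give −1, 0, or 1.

Reciprocity: 15 ≡ 3 and 493 ≡ 1 (mod 4), so (15/493) = +(493/15).
Reduce top mod 15: now compute (13/15).
Reciprocity: 13 ≡ 1 and 15 ≡ 3 (mod 4), so (13/15) = +(15/13).
Reduce top mod 13: now compute (2/13).
Pull out 2: since 13 ≡ 5 (mod 8), (2/13) = -1.
Reached (1/13) = 1. Collecting the sign flips along the way, the symbol is -1.

-1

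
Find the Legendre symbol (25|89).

1

Euler's criterion: (25/89) ≡ 25^44 (mod 89).
25^2 ≡ 2 (mod 89)
25^4 ≡ 4 (mod 89)
25^8 ≡ 16 (mod 89)
25^16 ≡ 78 (mod 89)
25^32 ≡ 32 (mod 89)
25^44 = 25^(32+8+4) ≡ 1 (mod 89).
Result is 1, so (25/89) = 1.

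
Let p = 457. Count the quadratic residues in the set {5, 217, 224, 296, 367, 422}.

(5/457) = -1 → non-residue.
(217/457) = -1 → non-residue.
(224/457) = +1 → QR.
(296/457) = -1 → non-residue.
(367/457) = -1 → non-residue.
(422/457) = -1 → non-residue.
Total quadratic residues among the 6: 1.

1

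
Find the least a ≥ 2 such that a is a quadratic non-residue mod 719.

11

(2/719) = +1, so 2 is a residue.
(3/719) = +1, so 3 is a residue.
(4/719) = +1, so 4 is a residue.
(5/719) = +1, so 5 is a residue.
(6/719) = +1, so 6 is a residue.
(7/719) = +1, so 7 is a residue.
(8/719) = +1, so 8 is a residue.
(9/719) = +1, so 9 is a residue.
(10/719) = +1, so 10 is a residue.
(11/719) = −1, so 11 is the smallest positive non-residue mod 719.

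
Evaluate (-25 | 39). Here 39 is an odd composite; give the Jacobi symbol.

-1

First reduce: -25 ≡ 14 (mod 39).
Pull out 2: since 39 ≡ 7 (mod 8), (2/39) = +1.
Reciprocity: 7 ≡ 3 and 39 ≡ 3 (mod 4), so (7/39) = −(39/7).
Reduce top mod 7: now compute (4/7).
Pull out 2^2: since 7 ≡ 7 (mod 8), (2/7) = +1, so (2/7)^2 = +1.
Reached (1/7) = 1. Collecting the sign flips along the way, the symbol is -1.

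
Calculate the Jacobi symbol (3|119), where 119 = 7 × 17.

Reciprocity: 3 ≡ 3 and 119 ≡ 3 (mod 4), so (3/119) = −(119/3).
Reduce top mod 3: now compute (2/3).
Pull out 2: since 3 ≡ 3 (mod 8), (2/3) = -1.
Reached (1/3) = 1. Collecting the sign flips along the way, the symbol is +1.

1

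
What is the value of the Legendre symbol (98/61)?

Euler's criterion: (98/61) ≡ 37^30 (mod 61).
37^2 ≡ 27 (mod 61)
37^4 ≡ 58 (mod 61)
37^8 ≡ 9 (mod 61)
37^16 ≡ 20 (mod 61)
37^30 = 37^(16+8+4+2) ≡ 60 (mod 61).
Result is 60 ≡ −1, so (98/61) = −1.

-1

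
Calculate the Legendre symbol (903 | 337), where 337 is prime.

First reduce: 903 ≡ 229 (mod 337).
Reciprocity: 229 ≡ 1 and 337 ≡ 1 (mod 4), so (229/337) = +(337/229).
Reduce top mod 229: now compute (108/229).
Pull out 2^2: since 229 ≡ 5 (mod 8), (2/229) = -1, so (2/229)^2 = +1.
Reciprocity: 27 ≡ 3 and 229 ≡ 1 (mod 4), so (27/229) = +(229/27).
Reduce top mod 27: now compute (13/27).
Reciprocity: 13 ≡ 1 and 27 ≡ 3 (mod 4), so (13/27) = +(27/13).
Reduce top mod 13: now compute (1/13).
Reached (1/13) = 1. Collecting the sign flips along the way, the symbol is +1.

1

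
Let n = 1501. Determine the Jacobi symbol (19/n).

Reciprocity: 19 ≡ 3 and 1501 ≡ 1 (mod 4), so (19/1501) = +(1501/19).
Reduce top mod 19: now compute (0/19).
Top reduces to 0: gcd > 1, so the symbol is 0.

0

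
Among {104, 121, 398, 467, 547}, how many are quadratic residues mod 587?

2

(104/587) = +1 → QR.
(121/587) = +1 → QR.
(398/587) = -1 → non-residue.
(467/587) = -1 → non-residue.
(547/587) = -1 → non-residue.
Total quadratic residues among the 5: 2.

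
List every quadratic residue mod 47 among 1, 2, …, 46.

1,2,3,4,6,7,8,9,12,14,16,17,18,21,24,25,27,28,32,34,36,37,42

Square k = 1,…,23 (k and 47−k give the same square):
1²=1, 2²=4, 3²=9, 4²=16, 5²=25, 6²=36, 7²≡2, 8²≡17, 9²≡34, 10²≡6, 11²≡27, 12²≡3, 13²≡28, 14²≡8, 15²≡37, 16²≡21, 17²≡7, 18²≡42, 19²≡32, 20²≡24, 21²≡18, 22²≡14, 23²≡12 (mod 47).
So the quadratic residues mod 47 are {1, 2, 3, 4, 6, 7, 8, 9, 12, 14, 16, 17, 18, 21, 24, 25, 27, 28, 32, 34, 36, 37, 42}.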